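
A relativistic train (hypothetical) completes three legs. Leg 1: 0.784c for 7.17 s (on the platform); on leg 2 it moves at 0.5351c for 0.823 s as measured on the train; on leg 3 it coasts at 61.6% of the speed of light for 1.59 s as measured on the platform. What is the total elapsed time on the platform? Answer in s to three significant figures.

Δt = 9.73 s

Leg 1: 7.17 s is already measured on the platform.
Leg 2: γ = 1/√(1 − 0.5351²) = 1/√0.7137 = 1.184; Δt_2 = 1.184 × 0.823 = 0.9742 s.
Leg 3: 1.59 s is already measured on the platform.
Total: 7.170 + 0.9742 + 1.590 s.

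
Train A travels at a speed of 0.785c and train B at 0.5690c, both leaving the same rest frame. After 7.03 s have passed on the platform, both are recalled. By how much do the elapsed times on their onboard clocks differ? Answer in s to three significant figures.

|τ_A − τ_B| = 1.43 s

A: γ = 1/√(1 − 0.785²) = 1/√0.3838 = 1.614; τ_A = 7.03/1.614 = 4.355 s.
B: γ = 1/√(1 − 0.5690²) = 1/√0.6762 = 1.216; τ_B = 7.03/1.216 = 5.781 s.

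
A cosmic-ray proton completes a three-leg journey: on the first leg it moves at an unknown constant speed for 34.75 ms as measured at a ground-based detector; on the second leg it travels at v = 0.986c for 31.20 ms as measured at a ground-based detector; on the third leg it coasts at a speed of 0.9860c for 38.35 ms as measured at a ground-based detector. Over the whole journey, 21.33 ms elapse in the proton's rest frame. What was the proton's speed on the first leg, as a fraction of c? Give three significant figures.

β = 0.960

Leg 1: speed unknown; τ_1 = 34.75/γ_1.
Leg 2: γ = 1/√(1 − 0.986²) = 1/√0.02780 = 5.997; τ_2 = 31.20/5.997 = 5.202 ms.
Leg 3: γ = 1/√(1 − 0.9860²) = 1/√0.02780 = 5.997; τ_3 = 38.35/5.997 = 6.395 ms.
Total proper time: τ_1 + 5.202 + 6.395 = 21.33, so τ_1 = 21.33 − 11.60 = 9.733 ms.
γ_1 = 34.75/9.733 = 3.570; β = √(1 − 1/γ²) = √0.9216.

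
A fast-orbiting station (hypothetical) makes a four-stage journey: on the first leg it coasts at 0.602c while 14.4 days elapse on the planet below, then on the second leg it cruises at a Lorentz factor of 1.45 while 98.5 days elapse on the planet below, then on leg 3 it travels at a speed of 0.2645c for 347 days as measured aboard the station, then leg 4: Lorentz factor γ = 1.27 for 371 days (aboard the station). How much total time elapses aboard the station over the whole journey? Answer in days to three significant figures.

Leg 1: γ = 1/√(1 − 0.602²) = 1/√0.6376 = 1.252; τ_1 = 14.4/1.252 = 11.50 days.
Leg 2: γ = 1.45; τ_2 = 98.5/1.450 = 67.93 days.
Leg 3: 347 days is already measured aboard the station.
Leg 4: 371 days is already measured aboard the station.
Total: 11.50 + 67.93 + 347.0 + 371.0 days.

τ = 797 days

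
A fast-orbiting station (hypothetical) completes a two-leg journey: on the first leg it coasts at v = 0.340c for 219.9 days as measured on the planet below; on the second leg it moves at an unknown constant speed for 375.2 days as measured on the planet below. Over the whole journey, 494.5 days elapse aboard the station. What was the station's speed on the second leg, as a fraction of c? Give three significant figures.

Leg 1: γ = 1/√(1 − 0.340²) = 1/√0.8844 = 1.063; τ_1 = 219.9/1.063 = 206.8 days.
Leg 2: speed unknown; τ_2 = 375.2/γ_2.
Total proper time: 206.8 + τ_2 = 494.5, so τ_2 = 494.5 − 206.8 = 287.7 days.
γ_2 = 375.2/287.7 = 1.304; β = √(1 − 1/γ²) = √0.4120.

β = 0.642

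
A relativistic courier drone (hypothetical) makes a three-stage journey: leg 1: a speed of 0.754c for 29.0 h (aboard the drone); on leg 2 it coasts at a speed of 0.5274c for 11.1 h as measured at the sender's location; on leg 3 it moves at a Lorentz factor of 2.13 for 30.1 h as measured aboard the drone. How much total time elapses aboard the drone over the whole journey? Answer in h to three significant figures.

Leg 1: 29.0 h is already measured aboard the drone.
Leg 2: γ = 1/√(1 − 0.5274²) = 1/√0.7218 = 1.177; τ_2 = 11.1/1.177 = 9.431 h.
Leg 3: 30.1 h is already measured aboard the drone.
Total: 29.00 + 9.431 + 30.10 h.

τ = 68.5 h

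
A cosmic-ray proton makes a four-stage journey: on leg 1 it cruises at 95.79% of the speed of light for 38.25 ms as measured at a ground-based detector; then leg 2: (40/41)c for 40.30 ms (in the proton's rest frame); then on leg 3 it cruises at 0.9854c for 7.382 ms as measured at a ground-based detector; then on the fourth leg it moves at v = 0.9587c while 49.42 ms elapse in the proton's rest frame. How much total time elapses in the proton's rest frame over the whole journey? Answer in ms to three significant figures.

Leg 1: β = 0.9579; γ = 1/√(1 − 0.9579²) = 1/√0.08243 = 3.483; τ_1 = 38.25/3.483 = 10.98 ms.
Leg 2: 40.30 ms is already measured in the proton's rest frame.
Leg 3: γ = 1/√(1 − 0.9854²) = 1/√0.02899 = 5.874; τ_3 = 7.382/5.874 = 1.257 ms.
Leg 4: 49.42 ms is already measured in the proton's rest frame.
Total: 10.98 + 40.30 + 1.257 + 49.42 ms.

τ = 102 ms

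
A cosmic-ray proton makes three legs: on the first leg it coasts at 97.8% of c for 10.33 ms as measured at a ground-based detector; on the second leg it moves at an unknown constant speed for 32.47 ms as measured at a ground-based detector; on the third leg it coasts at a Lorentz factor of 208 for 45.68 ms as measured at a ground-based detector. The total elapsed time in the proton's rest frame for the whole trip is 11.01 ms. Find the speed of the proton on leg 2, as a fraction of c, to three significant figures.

β = 0.964

Leg 1: β = 0.978; γ = 1/√(1 − 0.978²) = 1/√0.04352 = 4.794; τ_1 = 10.33/4.794 = 2.155 ms.
Leg 2: speed unknown; τ_2 = 32.47/γ_2.
Leg 3: γ = 208; τ_3 = 45.68/208.0 = 0.2196 ms.
Total proper time: 2.155 + τ_2 + 0.2196 = 11.01, so τ_2 = 11.01 − 2.375 = 8.635 ms.
γ_2 = 32.47/8.635 = 3.760; β = √(1 − 1/γ²) = √0.9293.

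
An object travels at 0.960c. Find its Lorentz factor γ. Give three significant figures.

γ = 1/√(1 − 0.960²) = 25/7 ≈ 3.571

γ = 3.57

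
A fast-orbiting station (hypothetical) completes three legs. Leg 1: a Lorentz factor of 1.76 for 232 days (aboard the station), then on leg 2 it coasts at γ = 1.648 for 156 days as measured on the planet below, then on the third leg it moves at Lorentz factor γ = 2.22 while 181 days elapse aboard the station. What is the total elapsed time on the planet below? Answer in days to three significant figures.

Leg 1: γ = 1.76; Δt_1 = 1.760 × 232 = 408.3 days.
Leg 2: 156 days is already measured on the planet below.
Leg 3: γ = 2.22; Δt_3 = 2.220 × 181 = 401.8 days.
Total: 408.3 + 156.0 + 401.8 days.

Δt = 966 days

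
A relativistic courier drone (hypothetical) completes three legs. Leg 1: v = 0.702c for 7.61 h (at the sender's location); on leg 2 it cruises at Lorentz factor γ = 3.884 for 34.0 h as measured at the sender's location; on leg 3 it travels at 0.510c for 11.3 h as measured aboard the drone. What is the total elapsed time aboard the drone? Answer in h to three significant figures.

Leg 1: γ = 1/√(1 − 0.702²) = 1/√0.5072 = 1.404; τ_1 = 7.61/1.404 = 5.420 h.
Leg 2: γ = 3.884; τ_2 = 34.0/3.884 = 8.754 h.
Leg 3: 11.3 h is already measured aboard the drone.
Total: 5.420 + 8.754 + 11.30 h.

τ = 25.5 h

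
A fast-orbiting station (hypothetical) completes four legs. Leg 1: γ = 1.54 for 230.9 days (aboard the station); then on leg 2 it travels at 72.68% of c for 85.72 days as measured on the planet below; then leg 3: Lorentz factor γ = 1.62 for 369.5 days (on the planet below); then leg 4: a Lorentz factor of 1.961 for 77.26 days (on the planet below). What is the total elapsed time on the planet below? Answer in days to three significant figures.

Leg 1: γ = 1.54; Δt_1 = 1.540 × 230.9 = 355.6 days.
Leg 2: 85.72 days is already measured on the planet below.
Leg 3: 369.5 days is already measured on the planet below.
Leg 4: 77.26 days is already measured on the planet below.
Total: 355.6 + 85.72 + 369.5 + 77.26 days.

Δt = 888 days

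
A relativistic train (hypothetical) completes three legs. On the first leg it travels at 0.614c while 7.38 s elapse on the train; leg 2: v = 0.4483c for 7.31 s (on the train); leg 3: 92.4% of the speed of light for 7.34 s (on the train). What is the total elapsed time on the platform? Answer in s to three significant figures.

Δt = 36.7 s

Leg 1: γ = 1/√(1 − 0.614²) = 1/√0.6230 = 1.267; Δt_1 = 1.267 × 7.38 = 9.350 s.
Leg 2: γ = 1/√(1 − 0.4483²) = 1/√0.7990 = 1.119; Δt_2 = 1.119 × 7.31 = 8.178 s.
Leg 3: β = 0.924; γ = 1/√(1 − 0.924²) = 1/√0.1462 = 2.615; Δt_3 = 2.615 × 7.34 = 19.19 s.
Total: 9.350 + 8.178 + 19.19 s.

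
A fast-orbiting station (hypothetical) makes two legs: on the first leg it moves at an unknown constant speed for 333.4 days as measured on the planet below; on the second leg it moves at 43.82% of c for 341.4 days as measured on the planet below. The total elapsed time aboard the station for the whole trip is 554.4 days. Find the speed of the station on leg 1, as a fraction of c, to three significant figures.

Leg 1: speed unknown; τ_1 = 333.4/γ_1.
Leg 2: β = 0.4382; γ = 1/√(1 − 0.4382²) = 1/√0.8080 = 1.112; τ_2 = 341.4/1.112 = 306.9 days.
Total proper time: τ_1 + 306.9 = 554.4, so τ_1 = 554.4 − 306.9 = 247.5 days.
γ_1 = 333.4/247.5 = 1.347; β = √(1 − 1/γ²) = √0.4488.

β = 0.670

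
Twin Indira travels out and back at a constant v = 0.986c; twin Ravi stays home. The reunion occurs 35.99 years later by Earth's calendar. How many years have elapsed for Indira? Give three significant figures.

γ = 1/√(1 − 0.986²) = 1/√0.02780 = 5.997
Indira's clock measures proper time along the trip: τ = Δt/γ = 35.99/5.997 years.

τ = 6.00 years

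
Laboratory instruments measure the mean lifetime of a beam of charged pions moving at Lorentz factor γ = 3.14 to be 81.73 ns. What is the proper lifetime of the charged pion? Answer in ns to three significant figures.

γ = 3.14
The lab-frame lifetime is the dilated interval; the proper lifetime is τ₀ = Δt/γ = 81.73/3.140 ns.

τ₀ = 26.0 ns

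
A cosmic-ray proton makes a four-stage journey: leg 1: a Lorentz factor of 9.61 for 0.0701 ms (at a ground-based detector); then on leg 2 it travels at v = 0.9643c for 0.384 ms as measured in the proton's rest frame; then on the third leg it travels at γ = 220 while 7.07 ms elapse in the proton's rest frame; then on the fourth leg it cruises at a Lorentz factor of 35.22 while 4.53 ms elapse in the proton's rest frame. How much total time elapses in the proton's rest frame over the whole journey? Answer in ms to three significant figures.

Leg 1: γ = 9.61; τ_1 = 0.0701/9.610 = 0.007294 ms.
Leg 2: 0.384 ms is already measured in the proton's rest frame.
Leg 3: 7.07 ms is already measured in the proton's rest frame.
Leg 4: 4.53 ms is already measured in the proton's rest frame.
Total: 0.007294 + 0.3840 + 7.070 + 4.530 ms.

τ = 12.0 ms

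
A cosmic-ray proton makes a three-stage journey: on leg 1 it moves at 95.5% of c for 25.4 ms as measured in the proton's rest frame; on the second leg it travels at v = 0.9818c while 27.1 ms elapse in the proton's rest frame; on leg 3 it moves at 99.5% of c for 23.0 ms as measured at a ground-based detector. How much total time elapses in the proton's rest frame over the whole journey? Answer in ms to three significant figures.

τ = 54.8 ms

Leg 1: 25.4 ms is already measured in the proton's rest frame.
Leg 2: 27.1 ms is already measured in the proton's rest frame.
Leg 3: β = 0.995; γ = 1/√(1 − 0.995²) = 1/√0.009975 = 10.01; τ_3 = 23.0/10.01 = 2.297 ms.
Total: 25.40 + 27.10 + 2.297 ms.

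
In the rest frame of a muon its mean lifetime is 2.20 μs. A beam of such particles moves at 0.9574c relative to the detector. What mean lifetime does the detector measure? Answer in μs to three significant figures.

Δt = 7.62 μs

γ = 1/√(1 − 0.9574²) = 1/√0.08339 = 3.463
The rest-frame lifetime is the proper time; the lab measures the dilated interval Δt = γτ₀ = 3.463 × 2.20 μs.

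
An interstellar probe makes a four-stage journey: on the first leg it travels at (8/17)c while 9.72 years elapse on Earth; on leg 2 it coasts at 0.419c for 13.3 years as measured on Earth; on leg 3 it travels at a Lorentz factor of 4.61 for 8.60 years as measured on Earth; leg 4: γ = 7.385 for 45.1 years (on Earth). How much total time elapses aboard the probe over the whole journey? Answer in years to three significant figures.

τ = 28.6 years

Leg 1: γ = 1/√(1 − (8/17)²) = 17/15 ≈ 1.133; τ_1 = 9.72/1.133 = 8.576 years.
Leg 2: γ = 1/√(1 − 0.419²) = 1/√0.8244 = 1.101; τ_2 = 13.3/1.101 = 12.08 years.
Leg 3: γ = 4.61; τ_3 = 8.60/4.610 = 1.866 years.
Leg 4: γ = 7.385; τ_4 = 45.1/7.385 = 6.107 years.
Total: 8.576 + 12.08 + 1.866 + 6.107 years.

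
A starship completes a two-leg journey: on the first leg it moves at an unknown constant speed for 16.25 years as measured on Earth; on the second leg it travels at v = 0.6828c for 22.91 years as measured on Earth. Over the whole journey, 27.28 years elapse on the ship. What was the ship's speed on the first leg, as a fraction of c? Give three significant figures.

Leg 1: speed unknown; τ_1 = 16.25/γ_1.
Leg 2: γ = 1/√(1 − 0.6828²) = 1/√0.5338 = 1.369; τ_2 = 22.91/1.369 = 16.74 years.
Total proper time: τ_1 + 16.74 = 27.28, so τ_1 = 27.28 − 16.74 = 10.54 years.
γ_1 = 16.25/10.54 = 1.541; β = √(1 − 1/γ²) = √0.5792.

β = 0.761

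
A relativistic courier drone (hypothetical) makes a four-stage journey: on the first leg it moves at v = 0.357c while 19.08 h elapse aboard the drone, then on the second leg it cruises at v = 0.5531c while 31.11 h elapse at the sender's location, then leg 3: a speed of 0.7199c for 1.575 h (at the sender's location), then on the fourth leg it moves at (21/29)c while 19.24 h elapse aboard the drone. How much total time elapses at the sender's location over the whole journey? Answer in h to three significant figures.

Δt = 81.0 h

Leg 1: γ = 1/√(1 − 0.357²) = 1/√0.8726 = 1.071; Δt_1 = 1.071 × 19.08 = 20.43 h.
Leg 2: 31.11 h is already measured at the sender's location.
Leg 3: 1.575 h is already measured at the sender's location.
Leg 4: γ = 1/√(1 − (21/29)²) = 29/20 = 1.450; Δt_4 = 1.450 × 19.24 = 27.90 h.
Total: 20.43 + 31.11 + 1.575 + 27.90 h.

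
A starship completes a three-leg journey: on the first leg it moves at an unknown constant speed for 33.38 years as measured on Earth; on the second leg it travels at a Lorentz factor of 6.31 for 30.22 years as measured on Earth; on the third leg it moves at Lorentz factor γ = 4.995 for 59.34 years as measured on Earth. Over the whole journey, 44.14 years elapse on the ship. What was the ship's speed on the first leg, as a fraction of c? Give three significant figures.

β = 0.568

Leg 1: speed unknown; τ_1 = 33.38/γ_1.
Leg 2: γ = 6.31; τ_2 = 30.22/6.310 = 4.789 years.
Leg 3: γ = 4.995; τ_3 = 59.34/4.995 = 11.88 years.
Total proper time: τ_1 + 4.789 + 11.88 = 44.14, so τ_1 = 44.14 − 16.67 = 27.47 years.
γ_1 = 33.38/27.47 = 1.215; β = √(1 − 1/γ²) = √0.3227.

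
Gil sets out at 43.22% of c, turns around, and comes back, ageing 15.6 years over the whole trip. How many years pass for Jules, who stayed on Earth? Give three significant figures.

Δt = 17.3 years

β = 0.4322; γ = 1/√(1 − 0.4322²) = 1/√0.8132 = 1.109
Earth-frame duration is the dilated interval: Δt = γτ = 1.109 × 15.6 years.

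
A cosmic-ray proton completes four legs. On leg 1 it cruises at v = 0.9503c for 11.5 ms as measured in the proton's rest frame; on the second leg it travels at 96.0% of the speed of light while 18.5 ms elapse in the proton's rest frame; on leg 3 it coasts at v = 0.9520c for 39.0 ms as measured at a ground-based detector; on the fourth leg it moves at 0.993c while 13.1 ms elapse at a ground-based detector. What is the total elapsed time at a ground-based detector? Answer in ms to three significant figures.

Δt = 155 ms

Leg 1: γ = 1/√(1 − 0.9503²) = 1/√0.09693 = 3.212; Δt_1 = 3.212 × 11.5 = 36.94 ms.
Leg 2: β = 0.960; γ = 1/√(1 − 0.960²) = 1/√0.07840 = 3.571; Δt_2 = 3.571 × 18.5 = 66.07 ms.
Leg 3: 39.0 ms is already measured at a ground-based detector.
Leg 4: 13.1 ms is already measured at a ground-based detector.
Total: 36.94 + 66.07 + 39.00 + 13.10 ms.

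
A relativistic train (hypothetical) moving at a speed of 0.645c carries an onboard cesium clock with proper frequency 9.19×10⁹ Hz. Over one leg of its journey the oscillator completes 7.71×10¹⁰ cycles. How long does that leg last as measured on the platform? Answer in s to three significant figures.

γ = 1/√(1 − 0.645²) = 1/√0.5840 = 1.309
Proper time for N cycles: τ = N/f = 7.71×10¹⁰/(9.19×10⁹) = 8.390×10⁰ s = 8.390 s.
Lab-frame duration Δt = γτ = 1.309 × 8.390 = 10.98 s.

Δt = 11.0 s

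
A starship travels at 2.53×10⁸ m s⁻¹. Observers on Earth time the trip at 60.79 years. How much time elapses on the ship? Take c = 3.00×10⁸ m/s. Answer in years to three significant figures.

β = 2.53×10⁸/3.00×10⁸ = 0.8433; γ = 1/√(1 − 0.8433²) = 1.861
The interval measured on Earth is the dilated one; the clock on the ship measures the proper time τ = Δt/γ = 60.79/1.861 years.

τ = 32.7 years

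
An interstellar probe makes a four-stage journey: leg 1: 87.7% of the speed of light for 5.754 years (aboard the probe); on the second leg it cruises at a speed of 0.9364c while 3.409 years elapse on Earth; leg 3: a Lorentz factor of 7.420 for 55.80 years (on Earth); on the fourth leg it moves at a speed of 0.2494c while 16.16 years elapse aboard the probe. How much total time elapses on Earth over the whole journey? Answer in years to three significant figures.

Δt = 87.9 years

Leg 1: β = 0.877; γ = 1/√(1 − 0.877²) = 1/√0.2309 = 2.081; Δt_1 = 2.081 × 5.754 = 11.98 years.
Leg 2: 3.409 years is already measured on Earth.
Leg 3: 55.80 years is already measured on Earth.
Leg 4: γ = 1/√(1 − 0.2494²) = 1/√0.9378 = 1.033; Δt_4 = 1.033 × 16.16 = 16.69 years.
Total: 11.98 + 3.409 + 55.80 + 16.69 years.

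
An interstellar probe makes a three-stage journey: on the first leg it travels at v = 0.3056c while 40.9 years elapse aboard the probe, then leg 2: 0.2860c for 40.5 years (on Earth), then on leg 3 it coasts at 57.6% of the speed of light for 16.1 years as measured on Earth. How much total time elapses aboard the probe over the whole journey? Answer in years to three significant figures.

τ = 92.9 years

Leg 1: 40.9 years is already measured aboard the probe.
Leg 2: γ = 1/√(1 − 0.2860²) = 1/√0.9182 = 1.044; τ_2 = 40.5/1.044 = 38.81 years.
Leg 3: β = 0.576; γ = 1/√(1 − 0.576²) = 1/√0.6682 = 1.223; τ_3 = 16.1/1.223 = 13.16 years.
Total: 40.90 + 38.81 + 13.16 years.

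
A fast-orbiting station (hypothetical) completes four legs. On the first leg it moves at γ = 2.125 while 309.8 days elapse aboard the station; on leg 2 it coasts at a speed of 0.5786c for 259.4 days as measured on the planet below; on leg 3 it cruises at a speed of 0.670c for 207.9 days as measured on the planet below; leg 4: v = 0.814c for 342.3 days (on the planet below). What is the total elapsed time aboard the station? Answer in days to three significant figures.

Leg 1: 309.8 days is already measured aboard the station.
Leg 2: γ = 1/√(1 − 0.5786²) = 1/√0.6652 = 1.226; τ_2 = 259.4/1.226 = 211.6 days.
Leg 3: γ = 1/√(1 − 0.670²) = 1/√0.5511 = 1.347; τ_3 = 207.9/1.347 = 154.3 days.
Leg 4: γ = 1/√(1 − 0.814²) = 1/√0.3374 = 1.722; τ_4 = 342.3/1.722 = 198.8 days.
Total: 309.8 + 211.6 + 154.3 + 198.8 days.

τ = 875 days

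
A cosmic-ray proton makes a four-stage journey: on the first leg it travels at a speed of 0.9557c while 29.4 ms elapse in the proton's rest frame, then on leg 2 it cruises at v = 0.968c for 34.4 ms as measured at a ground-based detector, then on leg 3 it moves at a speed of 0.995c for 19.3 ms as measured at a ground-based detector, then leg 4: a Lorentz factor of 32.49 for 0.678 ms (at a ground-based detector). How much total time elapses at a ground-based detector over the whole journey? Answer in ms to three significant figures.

Leg 1: γ = 1/√(1 − 0.9557²) = 1/√0.08664 = 3.397; Δt_1 = 3.397 × 29.4 = 99.88 ms.
Leg 2: 34.4 ms is already measured at a ground-based detector.
Leg 3: 19.3 ms is already measured at a ground-based detector.
Leg 4: 0.678 ms is already measured at a ground-based detector.
Total: 99.88 + 34.40 + 19.30 + 0.6780 ms.

Δt = 154 ms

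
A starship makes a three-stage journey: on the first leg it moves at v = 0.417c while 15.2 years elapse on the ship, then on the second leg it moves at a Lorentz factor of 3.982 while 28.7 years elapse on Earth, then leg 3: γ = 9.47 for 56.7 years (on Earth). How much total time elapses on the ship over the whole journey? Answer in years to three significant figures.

Leg 1: 15.2 years is already measured on the ship.
Leg 2: γ = 3.982; τ_2 = 28.7/3.982 = 7.207 years.
Leg 3: γ = 9.47; τ_3 = 56.7/9.470 = 5.987 years.
Total: 15.20 + 7.207 + 5.987 years.

τ = 28.4 years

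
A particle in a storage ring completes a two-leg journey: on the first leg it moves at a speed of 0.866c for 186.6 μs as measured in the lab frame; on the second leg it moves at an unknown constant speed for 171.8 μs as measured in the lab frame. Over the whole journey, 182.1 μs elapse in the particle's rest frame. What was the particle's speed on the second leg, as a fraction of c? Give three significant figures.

Leg 1: γ = 1/√(1 − 0.866²) = 1/√0.2500 = 2.000; τ_1 = 186.6/2.000 = 93.31 μs.
Leg 2: speed unknown; τ_2 = 171.8/γ_2.
Total proper time: 93.31 + τ_2 = 182.1, so τ_2 = 182.1 − 93.31 = 88.79 μs.
γ_2 = 171.8/88.79 = 1.935; β = √(1 − 1/γ²) = √0.7329.

β = 0.856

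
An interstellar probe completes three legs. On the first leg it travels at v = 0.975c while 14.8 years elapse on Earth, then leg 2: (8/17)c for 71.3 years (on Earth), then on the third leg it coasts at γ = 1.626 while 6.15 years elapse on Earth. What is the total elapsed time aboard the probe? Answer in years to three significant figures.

τ = 70.0 years

Leg 1: γ = 1/√(1 − 0.975²) = 1/√0.04938 = 4.500; τ_1 = 14.8/4.500 = 3.289 years.
Leg 2: γ = 1/√(1 − (8/17)²) = 17/15 ≈ 1.133; τ_2 = 71.3/1.133 = 62.91 years.
Leg 3: γ = 1.626; τ_3 = 6.15/1.626 = 3.782 years.
Total: 3.289 + 62.91 + 3.782 years.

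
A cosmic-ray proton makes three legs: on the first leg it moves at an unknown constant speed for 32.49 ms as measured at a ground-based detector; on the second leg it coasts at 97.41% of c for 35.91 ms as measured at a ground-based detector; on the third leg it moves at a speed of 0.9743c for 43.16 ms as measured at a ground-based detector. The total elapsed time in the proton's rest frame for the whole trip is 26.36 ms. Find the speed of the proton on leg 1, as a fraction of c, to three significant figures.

β = 0.965

Leg 1: speed unknown; τ_1 = 32.49/γ_1.
Leg 2: β = 0.9741; γ = 1/√(1 − 0.9741²) = 1/√0.05113 = 4.422; τ_2 = 35.91/4.422 = 8.120 ms.
Leg 3: γ = 1/√(1 − 0.9743²) = 1/√0.05074 = 4.439; τ_3 = 43.16/4.439 = 9.722 ms.
Total proper time: τ_1 + 8.120 + 9.722 = 26.36, so τ_1 = 26.36 − 17.84 = 8.518 ms.
γ_1 = 32.49/8.518 = 3.814; β = √(1 − 1/γ²) = √0.9313.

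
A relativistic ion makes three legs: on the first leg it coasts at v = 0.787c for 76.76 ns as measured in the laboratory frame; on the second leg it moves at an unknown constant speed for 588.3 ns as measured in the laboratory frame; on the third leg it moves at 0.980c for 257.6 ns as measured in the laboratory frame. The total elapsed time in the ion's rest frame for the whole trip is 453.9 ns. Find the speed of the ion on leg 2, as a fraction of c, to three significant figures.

β = 0.797

Leg 1: γ = 1/√(1 − 0.787²) = 1/√0.3806 = 1.621; τ_1 = 76.76/1.621 = 47.36 ns.
Leg 2: speed unknown; τ_2 = 588.3/γ_2.
Leg 3: γ = 1/√(1 − 0.980²) = 1/√0.03960 = 5.025; τ_3 = 257.6/5.025 = 51.26 ns.
Total proper time: 47.36 + τ_2 + 51.26 = 453.9, so τ_2 = 453.9 − 98.62 = 355.3 ns.
γ_2 = 588.3/355.3 = 1.656; β = √(1 − 1/γ²) = √0.6353.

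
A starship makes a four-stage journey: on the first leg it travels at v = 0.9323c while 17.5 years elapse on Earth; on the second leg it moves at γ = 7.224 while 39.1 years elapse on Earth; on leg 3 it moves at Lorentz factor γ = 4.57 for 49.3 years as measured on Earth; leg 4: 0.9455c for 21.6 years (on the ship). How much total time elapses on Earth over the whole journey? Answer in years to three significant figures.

Leg 1: 17.5 years is already measured on Earth.
Leg 2: 39.1 years is already measured on Earth.
Leg 3: 49.3 years is already measured on Earth.
Leg 4: γ = 1/√(1 − 0.9455²) = 1/√0.1060 = 3.071; Δt_4 = 3.071 × 21.6 = 66.33 years.
Total: 17.50 + 39.10 + 49.30 + 66.33 years.

Δt = 172 years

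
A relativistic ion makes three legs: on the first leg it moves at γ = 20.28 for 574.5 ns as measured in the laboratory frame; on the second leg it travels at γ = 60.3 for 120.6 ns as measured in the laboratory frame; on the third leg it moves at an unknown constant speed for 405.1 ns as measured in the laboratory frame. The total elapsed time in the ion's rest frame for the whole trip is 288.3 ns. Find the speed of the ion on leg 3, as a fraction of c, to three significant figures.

Leg 1: γ = 20.28; τ_1 = 574.5/20.28 = 28.33 ns.
Leg 2: γ = 60.3; τ_2 = 120.6/60.30 = 2.000 ns.
Leg 3: speed unknown; τ_3 = 405.1/γ_3.
Total proper time: 28.33 + 2.000 + τ_3 = 288.3, so τ_3 = 288.3 − 30.33 = 258.0 ns.
γ_3 = 405.1/258.0 = 1.570; β = √(1 − 1/γ²) = √0.5945.

β = 0.771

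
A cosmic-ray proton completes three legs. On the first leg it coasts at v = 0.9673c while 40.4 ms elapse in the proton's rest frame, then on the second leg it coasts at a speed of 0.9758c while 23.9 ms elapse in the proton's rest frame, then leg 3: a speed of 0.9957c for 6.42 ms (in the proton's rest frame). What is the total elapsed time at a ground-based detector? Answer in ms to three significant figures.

Δt = 338 ms

Leg 1: γ = 1/√(1 − 0.9673²) = 1/√0.06433 = 3.943; Δt_1 = 3.943 × 40.4 = 159.3 ms.
Leg 2: γ = 1/√(1 − 0.9758²) = 1/√0.04781 = 4.573; Δt_2 = 4.573 × 23.9 = 109.3 ms.
Leg 3: γ = 1/√(1 − 0.9957²) = 1/√0.008582 = 10.79; Δt_3 = 10.79 × 6.42 = 69.30 ms.
Total: 159.3 + 109.3 + 69.30 ms.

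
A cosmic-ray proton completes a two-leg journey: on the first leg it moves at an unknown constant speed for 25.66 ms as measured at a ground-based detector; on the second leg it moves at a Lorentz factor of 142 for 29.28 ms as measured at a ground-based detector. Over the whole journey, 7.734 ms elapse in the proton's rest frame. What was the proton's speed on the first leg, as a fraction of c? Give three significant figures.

β = 0.956

Leg 1: speed unknown; τ_1 = 25.66/γ_1.
Leg 2: γ = 142; τ_2 = 29.28/142.0 = 0.2062 ms.
Total proper time: τ_1 + 0.2062 = 7.734, so τ_1 = 7.734 − 0.2062 = 7.528 ms.
γ_1 = 25.66/7.528 = 3.409; β = √(1 − 1/γ²) = √0.9139.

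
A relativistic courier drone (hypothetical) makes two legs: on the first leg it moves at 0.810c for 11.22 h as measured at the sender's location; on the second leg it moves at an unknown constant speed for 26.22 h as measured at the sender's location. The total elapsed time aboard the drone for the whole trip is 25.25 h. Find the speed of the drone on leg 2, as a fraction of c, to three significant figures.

β = 0.702

Leg 1: γ = 1/√(1 − 0.810²) = 1/√0.3439 = 1.705; τ_1 = 11.22/1.705 = 6.580 h.
Leg 2: speed unknown; τ_2 = 26.22/γ_2.
Total proper time: 6.580 + τ_2 = 25.25, so τ_2 = 25.25 − 6.580 = 18.67 h.
γ_2 = 26.22/18.67 = 1.404; β = √(1 − 1/γ²) = √0.4930.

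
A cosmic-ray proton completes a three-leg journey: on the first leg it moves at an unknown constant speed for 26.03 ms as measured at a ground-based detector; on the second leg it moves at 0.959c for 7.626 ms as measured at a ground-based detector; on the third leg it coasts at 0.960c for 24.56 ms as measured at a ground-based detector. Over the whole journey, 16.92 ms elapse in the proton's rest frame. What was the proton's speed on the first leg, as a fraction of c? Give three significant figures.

β = 0.953

Leg 1: speed unknown; τ_1 = 26.03/γ_1.
Leg 2: γ = 1/√(1 − 0.959²) = 1/√0.08032 = 3.529; τ_2 = 7.626/3.529 = 2.161 ms.
Leg 3: γ = 1/√(1 − 0.960²) = 1/√0.07840 = 3.571; τ_3 = 24.56/3.571 = 6.877 ms.
Total proper time: τ_1 + 2.161 + 6.877 = 16.92, so τ_1 = 16.92 − 9.038 = 7.882 ms.
γ_1 = 26.03/7.882 = 3.302; β = √(1 − 1/γ²) = √0.9083.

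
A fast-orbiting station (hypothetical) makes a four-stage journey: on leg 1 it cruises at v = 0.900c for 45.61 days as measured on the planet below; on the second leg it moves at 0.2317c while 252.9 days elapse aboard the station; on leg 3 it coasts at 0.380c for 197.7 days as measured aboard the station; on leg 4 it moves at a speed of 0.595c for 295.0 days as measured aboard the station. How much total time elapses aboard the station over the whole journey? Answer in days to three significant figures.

τ = 765 days

Leg 1: γ = 1/√(1 − 0.900²) = 1/√0.1900 = 2.294; τ_1 = 45.61/2.294 = 19.88 days.
Leg 2: 252.9 days is already measured aboard the station.
Leg 3: 197.7 days is already measured aboard the station.
Leg 4: 295.0 days is already measured aboard the station.
Total: 19.88 + 252.9 + 197.7 + 295.0 days.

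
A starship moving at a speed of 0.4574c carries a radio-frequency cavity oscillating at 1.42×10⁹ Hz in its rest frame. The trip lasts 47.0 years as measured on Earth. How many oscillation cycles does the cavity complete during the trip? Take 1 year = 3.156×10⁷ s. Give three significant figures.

N = 1.87×10¹⁸

γ = 1/√(1 − 0.4574²) = 1/√0.7908 = 1.125
The oscillator's own cycle count is N = f × τ where τ is the proper time on the ship. τ = Δt/γ = 47.0/1.125 = 41.80 years = 1.319×10⁹ s.
N = 1.42×10⁹ × 1.319×10⁹ = 1.873×10¹⁸.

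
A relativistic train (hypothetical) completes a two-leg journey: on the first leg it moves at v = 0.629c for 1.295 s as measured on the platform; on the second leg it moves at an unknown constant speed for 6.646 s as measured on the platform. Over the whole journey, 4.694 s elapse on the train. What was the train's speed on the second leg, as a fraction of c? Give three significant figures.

Leg 1: γ = 1/√(1 − 0.629²) = 1/√0.6044 = 1.286; τ_1 = 1.295/1.286 = 1.007 s.
Leg 2: speed unknown; τ_2 = 6.646/γ_2.
Total proper time: 1.007 + τ_2 = 4.694, so τ_2 = 4.694 − 1.007 = 3.687 s.
γ_2 = 6.646/3.687 = 1.802; β = √(1 − 1/γ²) = √0.6922.

β = 0.832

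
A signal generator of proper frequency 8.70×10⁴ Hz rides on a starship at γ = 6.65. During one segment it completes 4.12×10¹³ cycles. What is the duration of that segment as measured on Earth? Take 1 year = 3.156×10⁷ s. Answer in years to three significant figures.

γ = 6.65
Proper time for N cycles: τ = N/f = 4.12×10¹³/(8.70×10⁴) = 4.736×10⁸ s = 15.01 years.
Lab-frame duration Δt = γτ = 6.650 × 15.01 = 99.78 years.

Δt = 99.8 years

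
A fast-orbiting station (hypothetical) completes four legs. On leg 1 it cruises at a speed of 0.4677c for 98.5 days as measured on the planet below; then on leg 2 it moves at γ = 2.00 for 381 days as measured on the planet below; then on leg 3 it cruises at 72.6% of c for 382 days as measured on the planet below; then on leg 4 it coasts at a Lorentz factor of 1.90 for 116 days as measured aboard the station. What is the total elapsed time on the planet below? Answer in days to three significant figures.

Leg 1: 98.5 days is already measured on the planet below.
Leg 2: 381 days is already measured on the planet below.
Leg 3: 382 days is already measured on the planet below.
Leg 4: γ = 1.90; Δt_4 = 1.900 × 116 = 220.4 days.
Total: 98.50 + 381.0 + 382.0 + 220.4 days.

Δt = 1080 days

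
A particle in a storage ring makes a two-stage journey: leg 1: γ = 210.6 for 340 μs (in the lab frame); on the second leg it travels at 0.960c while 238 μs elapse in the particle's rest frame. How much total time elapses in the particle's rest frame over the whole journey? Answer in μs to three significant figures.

Leg 1: γ = 210.6; τ_1 = 340/210.6 = 1.614 μs.
Leg 2: 238 μs is already measured in the particle's rest frame.
Total: 1.614 + 238.0 μs.

τ = 240 μs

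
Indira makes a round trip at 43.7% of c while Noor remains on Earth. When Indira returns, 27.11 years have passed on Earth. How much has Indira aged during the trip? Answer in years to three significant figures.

β = 0.437; γ = 1/√(1 − 0.437²) = 1/√0.8090 = 1.112
Indira's clock measures proper time along the trip: τ = Δt/γ = 27.11/1.112 years.

τ = 24.4 years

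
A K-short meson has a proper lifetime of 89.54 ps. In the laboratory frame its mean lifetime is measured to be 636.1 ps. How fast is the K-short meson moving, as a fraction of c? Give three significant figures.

γ = Δt/τ₀ = 636.1/89.54 = 7.104
β = √(1 − 1/γ²) = √(1 − 0.01981) = √0.9802

v = 0.990c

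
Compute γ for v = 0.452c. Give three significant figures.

γ = 1.12

γ = 1/√(1 − 0.452²) = 1/√0.7957 = 1.121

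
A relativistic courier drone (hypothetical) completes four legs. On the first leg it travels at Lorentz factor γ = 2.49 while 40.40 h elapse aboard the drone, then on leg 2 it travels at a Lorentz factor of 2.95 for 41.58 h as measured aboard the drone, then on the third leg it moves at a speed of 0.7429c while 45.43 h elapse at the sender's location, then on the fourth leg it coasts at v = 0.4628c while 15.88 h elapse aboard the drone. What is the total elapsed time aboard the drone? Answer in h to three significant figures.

Leg 1: 40.40 h is already measured aboard the drone.
Leg 2: 41.58 h is already measured aboard the drone.
Leg 3: γ = 1/√(1 − 0.7429²) = 1/√0.4481 = 1.494; τ_3 = 45.43/1.494 = 30.41 h.
Leg 4: 15.88 h is already measured aboard the drone.
Total: 40.40 + 41.58 + 30.41 + 15.88 h.

τ = 128 h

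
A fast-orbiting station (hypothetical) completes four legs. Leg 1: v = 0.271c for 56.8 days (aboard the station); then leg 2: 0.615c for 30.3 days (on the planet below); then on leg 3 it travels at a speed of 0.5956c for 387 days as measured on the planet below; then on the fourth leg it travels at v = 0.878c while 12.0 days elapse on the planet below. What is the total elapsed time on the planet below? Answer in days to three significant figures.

Δt = 488 days

Leg 1: γ = 1/√(1 − 0.271²) = 1/√0.9266 = 1.039; Δt_1 = 1.039 × 56.8 = 59.01 days.
Leg 2: 30.3 days is already measured on the planet below.
Leg 3: 387 days is already measured on the planet below.
Leg 4: 12.0 days is already measured on the planet below.
Total: 59.01 + 30.30 + 387.0 + 12.00 days.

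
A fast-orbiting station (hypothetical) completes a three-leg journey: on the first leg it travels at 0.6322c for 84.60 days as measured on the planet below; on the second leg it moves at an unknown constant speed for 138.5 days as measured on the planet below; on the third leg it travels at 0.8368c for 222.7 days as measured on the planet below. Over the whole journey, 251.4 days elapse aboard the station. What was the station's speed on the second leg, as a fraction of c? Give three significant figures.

Leg 1: γ = 1/√(1 − 0.6322²) = 1/√0.6003 = 1.291; τ_1 = 84.60/1.291 = 65.55 days.
Leg 2: speed unknown; τ_2 = 138.5/γ_2.
Leg 3: γ = 1/√(1 − 0.8368²) = 1/√0.2998 = 1.826; τ_3 = 222.7/1.826 = 121.9 days.
Total proper time: 65.55 + τ_2 + 121.9 = 251.4, so τ_2 = 251.4 − 187.5 = 63.92 days.
γ_2 = 138.5/63.92 = 2.167; β = √(1 − 1/γ²) = √0.7870.

β = 0.887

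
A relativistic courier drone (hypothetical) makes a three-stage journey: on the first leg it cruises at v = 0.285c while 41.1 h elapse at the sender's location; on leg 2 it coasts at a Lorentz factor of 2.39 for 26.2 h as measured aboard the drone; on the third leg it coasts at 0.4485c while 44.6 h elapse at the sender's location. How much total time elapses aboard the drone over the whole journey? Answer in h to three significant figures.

Leg 1: γ = 1/√(1 − 0.285²) = 1/√0.9188 = 1.043; τ_1 = 41.1/1.043 = 39.40 h.
Leg 2: 26.2 h is already measured aboard the drone.
Leg 3: γ = 1/√(1 − 0.4485²) = 1/√0.7988 = 1.119; τ_3 = 44.6/1.119 = 39.86 h.
Total: 39.40 + 26.20 + 39.86 h.

τ = 105 h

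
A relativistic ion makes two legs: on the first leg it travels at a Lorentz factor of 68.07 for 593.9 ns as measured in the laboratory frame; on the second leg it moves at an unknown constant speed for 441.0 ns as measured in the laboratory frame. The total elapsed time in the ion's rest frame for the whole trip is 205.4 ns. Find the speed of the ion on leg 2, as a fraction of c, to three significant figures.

β = 0.895

Leg 1: γ = 68.07; τ_1 = 593.9/68.07 = 8.725 ns.
Leg 2: speed unknown; τ_2 = 441.0/γ_2.
Total proper time: 8.725 + τ_2 = 205.4, so τ_2 = 205.4 − 8.725 = 196.7 ns.
γ_2 = 441.0/196.7 = 2.242; β = √(1 − 1/γ²) = √0.8011.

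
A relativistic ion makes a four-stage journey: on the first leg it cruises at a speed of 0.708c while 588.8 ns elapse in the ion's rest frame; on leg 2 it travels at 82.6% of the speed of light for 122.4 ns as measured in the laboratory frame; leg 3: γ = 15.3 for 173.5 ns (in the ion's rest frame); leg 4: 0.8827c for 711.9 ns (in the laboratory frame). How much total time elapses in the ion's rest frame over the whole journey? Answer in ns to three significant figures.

τ = 1170 ns

Leg 1: 588.8 ns is already measured in the ion's rest frame.
Leg 2: β = 0.826; γ = 1/√(1 − 0.826²) = 1/√0.3177 = 1.774; τ_2 = 122.4/1.774 = 68.99 ns.
Leg 3: 173.5 ns is already measured in the ion's rest frame.
Leg 4: γ = 1/√(1 − 0.8827²) = 1/√0.2208 = 2.128; τ_4 = 711.9/2.128 = 334.5 ns.
Total: 588.8 + 68.99 + 173.5 + 334.5 ns.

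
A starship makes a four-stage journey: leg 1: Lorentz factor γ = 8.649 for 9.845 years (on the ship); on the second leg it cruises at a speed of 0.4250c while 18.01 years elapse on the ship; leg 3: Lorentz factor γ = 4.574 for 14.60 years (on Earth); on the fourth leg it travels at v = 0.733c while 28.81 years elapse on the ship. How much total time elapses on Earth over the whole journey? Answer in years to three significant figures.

Leg 1: γ = 8.649; Δt_1 = 8.649 × 9.845 = 85.15 years.
Leg 2: γ = 1/√(1 − 0.4250²) = 1/√0.8194 = 1.105; Δt_2 = 1.105 × 18.01 = 19.90 years.
Leg 3: 14.60 years is already measured on Earth.
Leg 4: γ = 1/√(1 − 0.733²) = 1/√0.4627 = 1.470; Δt_4 = 1.470 × 28.81 = 42.35 years.
Total: 85.15 + 19.90 + 14.60 + 42.35 years.

Δt = 162 years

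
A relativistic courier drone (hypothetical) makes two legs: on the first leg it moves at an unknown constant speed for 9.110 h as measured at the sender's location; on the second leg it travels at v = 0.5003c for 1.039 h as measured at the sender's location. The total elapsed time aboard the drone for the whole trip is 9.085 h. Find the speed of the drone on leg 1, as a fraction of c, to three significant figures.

Leg 1: speed unknown; τ_1 = 9.110/γ_1.
Leg 2: γ = 1/√(1 − 0.5003²) = 1/√0.7497 = 1.155; τ_2 = 1.039/1.155 = 0.8996 h.
Total proper time: τ_1 + 0.8996 = 9.085, so τ_1 = 9.085 − 0.8996 = 8.185 h.
γ_1 = 9.110/8.185 = 1.113; β = √(1 − 1/γ²) = √0.1927.

β = 0.439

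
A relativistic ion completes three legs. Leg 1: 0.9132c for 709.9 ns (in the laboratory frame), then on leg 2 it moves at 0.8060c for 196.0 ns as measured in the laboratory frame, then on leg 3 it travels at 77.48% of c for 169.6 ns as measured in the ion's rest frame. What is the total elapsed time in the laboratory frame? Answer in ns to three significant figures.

Δt = 1170 ns

Leg 1: 709.9 ns is already measured in the laboratory frame.
Leg 2: 196.0 ns is already measured in the laboratory frame.
Leg 3: β = 0.7748; γ = 1/√(1 − 0.7748²) = 1/√0.3997 = 1.582; Δt_3 = 1.582 × 169.6 = 268.3 ns.
Total: 709.9 + 196.0 + 268.3 ns.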